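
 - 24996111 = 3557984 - 28554095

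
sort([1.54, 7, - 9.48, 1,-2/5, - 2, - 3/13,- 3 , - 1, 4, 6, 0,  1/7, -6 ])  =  [ - 9.48, -6,  -  3 , -2, - 1,-2/5,  -  3/13, 0,1/7,1,  1.54,  4, 6, 7]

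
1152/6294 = 192/1049 = 0.18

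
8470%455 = 280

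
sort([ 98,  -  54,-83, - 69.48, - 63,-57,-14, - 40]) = [  -  83, - 69.48, - 63, - 57, -54,-40, - 14,98]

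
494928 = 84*5892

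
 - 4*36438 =- 145752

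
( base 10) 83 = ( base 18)4B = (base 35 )2d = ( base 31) 2l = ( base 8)123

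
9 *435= 3915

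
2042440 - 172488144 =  - 170445704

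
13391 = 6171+7220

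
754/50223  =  754/50223 = 0.02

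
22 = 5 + 17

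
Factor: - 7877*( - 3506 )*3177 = 87738452874 = 2^1*3^2*353^1*1753^1*7877^1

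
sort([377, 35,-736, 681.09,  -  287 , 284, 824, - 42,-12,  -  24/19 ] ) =[ - 736, - 287, - 42, - 12, - 24/19, 35, 284, 377 , 681.09,  824] 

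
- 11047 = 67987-79034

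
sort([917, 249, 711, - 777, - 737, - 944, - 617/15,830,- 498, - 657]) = [ - 944, - 777,-737, - 657, - 498, - 617/15, 249 , 711, 830, 917 ]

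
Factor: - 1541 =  - 23^1*67^1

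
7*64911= 454377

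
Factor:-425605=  - 5^1*85121^1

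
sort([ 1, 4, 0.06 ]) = [0.06, 1,4]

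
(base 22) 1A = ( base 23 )19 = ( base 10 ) 32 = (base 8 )40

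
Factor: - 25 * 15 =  - 3^1*5^3 = - 375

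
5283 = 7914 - 2631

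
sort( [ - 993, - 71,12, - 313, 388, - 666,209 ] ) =[-993, - 666,- 313, - 71,12,209, 388]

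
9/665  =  9/665 = 0.01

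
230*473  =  108790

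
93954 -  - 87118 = 181072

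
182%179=3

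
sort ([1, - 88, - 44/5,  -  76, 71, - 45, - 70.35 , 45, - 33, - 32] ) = [ - 88,-76, - 70.35, - 45, - 33, - 32, - 44/5 , 1, 45, 71] 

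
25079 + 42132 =67211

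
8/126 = 4/63=0.06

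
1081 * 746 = 806426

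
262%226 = 36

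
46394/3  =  46394/3 = 15464.67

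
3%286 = 3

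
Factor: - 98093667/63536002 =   -  2^ (-1)*3^1*7^1*83^( - 1 ) * 199^1*23473^1*382747^ ( - 1) 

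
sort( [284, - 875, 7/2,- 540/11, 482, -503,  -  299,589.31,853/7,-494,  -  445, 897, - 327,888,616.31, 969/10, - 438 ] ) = [ - 875, - 503,- 494, - 445 ,-438, - 327, - 299, - 540/11,7/2, 969/10, 853/7,  284,  482,589.31, 616.31, 888,  897 ] 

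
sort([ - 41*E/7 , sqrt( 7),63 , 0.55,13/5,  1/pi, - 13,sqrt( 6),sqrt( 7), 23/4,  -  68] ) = [ - 68, - 41*E/7 ,  -  13, 1/pi,0.55,sqrt( 6),13/5,sqrt( 7),sqrt(7 ),23/4, 63]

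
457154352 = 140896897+316257455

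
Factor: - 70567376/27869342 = -2^3 * 11^1*547^1 * 733^1*761^( - 1) * 18311^( - 1) = - 35283688/13934671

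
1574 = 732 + 842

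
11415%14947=11415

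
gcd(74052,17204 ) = 748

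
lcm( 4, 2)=4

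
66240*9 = 596160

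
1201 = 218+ 983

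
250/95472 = 125/47736  =  0.00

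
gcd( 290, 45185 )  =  5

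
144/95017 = 144/95017  =  0.00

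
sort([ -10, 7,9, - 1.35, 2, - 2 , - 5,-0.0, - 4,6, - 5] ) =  [ - 10, - 5,-5,-4,-2,-1.35,-0.0,2,6, 7,9]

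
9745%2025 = 1645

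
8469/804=10 + 143/268 = 10.53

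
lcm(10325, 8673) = 216825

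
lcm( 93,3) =93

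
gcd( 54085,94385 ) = 5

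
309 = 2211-1902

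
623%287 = 49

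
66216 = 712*93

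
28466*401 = 11414866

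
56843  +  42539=99382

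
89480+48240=137720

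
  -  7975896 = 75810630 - 83786526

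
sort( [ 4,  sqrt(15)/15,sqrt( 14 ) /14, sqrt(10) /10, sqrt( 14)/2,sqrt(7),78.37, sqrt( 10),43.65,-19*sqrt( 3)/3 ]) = [-19*sqrt(3 )/3,sqrt( 15) /15,sqrt(14) /14, sqrt(10)/10, sqrt( 14 ) /2, sqrt(7),sqrt( 10), 4, 43.65, 78.37]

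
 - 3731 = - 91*41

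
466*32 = 14912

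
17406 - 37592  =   - 20186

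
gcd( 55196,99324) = 4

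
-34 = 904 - 938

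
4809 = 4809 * 1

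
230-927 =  - 697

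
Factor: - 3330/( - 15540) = 2^( - 1 )  *  3^1*7^(-1) =3/14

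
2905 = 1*2905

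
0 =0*4252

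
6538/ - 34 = -3269/17= - 192.29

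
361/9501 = 361/9501 = 0.04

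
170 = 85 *2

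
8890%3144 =2602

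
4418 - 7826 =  - 3408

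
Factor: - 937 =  - 937^1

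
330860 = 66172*5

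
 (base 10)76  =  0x4c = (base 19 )40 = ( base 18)44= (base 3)2211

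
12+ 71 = 83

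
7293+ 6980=14273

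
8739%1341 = 693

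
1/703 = 1/703 =0.00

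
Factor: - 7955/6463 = -5^1*23^ ( - 1 )*37^1*43^1*281^ ( - 1) 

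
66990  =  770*87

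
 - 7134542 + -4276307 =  - 11410849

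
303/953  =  303/953  =  0.32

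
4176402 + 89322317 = 93498719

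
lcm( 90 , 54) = 270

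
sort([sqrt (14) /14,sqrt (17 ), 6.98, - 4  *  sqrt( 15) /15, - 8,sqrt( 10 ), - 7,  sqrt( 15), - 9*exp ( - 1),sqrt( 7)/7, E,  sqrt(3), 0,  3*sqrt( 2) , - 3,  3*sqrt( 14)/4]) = [ - 8,-7, - 9*  exp( - 1), - 3, - 4*sqrt( 15) /15, 0, sqrt(14)/14,sqrt( 7)/7,sqrt( 3), E, 3*sqrt( 14)/4,sqrt( 10),  sqrt( 15),sqrt(17 ),3*sqrt( 2), 6.98] 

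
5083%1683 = 34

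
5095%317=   23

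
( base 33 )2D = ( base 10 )79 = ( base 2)1001111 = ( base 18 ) 47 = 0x4F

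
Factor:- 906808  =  -2^3*7^1*16193^1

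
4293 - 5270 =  - 977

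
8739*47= 410733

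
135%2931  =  135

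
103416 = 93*1112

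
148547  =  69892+78655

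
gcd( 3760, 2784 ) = 16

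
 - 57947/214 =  - 57947/214 = - 270.78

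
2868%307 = 105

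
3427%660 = 127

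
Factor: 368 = 2^4*23^1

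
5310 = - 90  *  ( - 59 ) 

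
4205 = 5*841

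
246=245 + 1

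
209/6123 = 209/6123=0.03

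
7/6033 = 7/6033 = 0.00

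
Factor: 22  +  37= 59= 59^1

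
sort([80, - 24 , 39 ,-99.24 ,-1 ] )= [ - 99.24, - 24, - 1, 39, 80 ]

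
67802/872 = 77 + 329/436 = 77.75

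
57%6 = 3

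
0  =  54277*0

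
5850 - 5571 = 279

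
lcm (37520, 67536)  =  337680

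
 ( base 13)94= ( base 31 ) 3s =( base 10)121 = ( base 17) 72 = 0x79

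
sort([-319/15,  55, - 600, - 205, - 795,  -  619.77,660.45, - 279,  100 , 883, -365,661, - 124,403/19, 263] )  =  [ - 795,-619.77, - 600, - 365, - 279, - 205, - 124, - 319/15,403/19, 55,100,263, 660.45,661,883] 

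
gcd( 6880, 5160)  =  1720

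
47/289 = 47/289 = 0.16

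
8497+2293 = 10790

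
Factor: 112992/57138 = 2^4*11^1 *89^(-1 ) = 176/89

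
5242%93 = 34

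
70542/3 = 23514 = 23514.00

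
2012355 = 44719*45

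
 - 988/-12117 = 988/12117 = 0.08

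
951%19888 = 951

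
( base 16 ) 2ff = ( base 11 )638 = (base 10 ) 767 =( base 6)3315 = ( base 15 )362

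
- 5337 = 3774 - 9111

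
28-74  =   - 46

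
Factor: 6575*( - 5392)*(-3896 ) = 138122550400 = 2^7*5^2*263^1*337^1*487^1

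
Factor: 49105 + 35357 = 84462 = 2^1*3^1 * 7^1*  2011^1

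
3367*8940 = 30100980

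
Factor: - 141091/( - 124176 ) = 709/624 = 2^( - 4 )* 3^( - 1 )*13^( - 1 )*709^1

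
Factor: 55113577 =83^1 * 664019^1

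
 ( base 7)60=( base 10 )42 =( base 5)132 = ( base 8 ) 52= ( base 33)19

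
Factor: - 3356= -2^2* 839^1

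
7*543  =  3801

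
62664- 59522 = 3142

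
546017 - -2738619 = 3284636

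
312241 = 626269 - 314028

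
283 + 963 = 1246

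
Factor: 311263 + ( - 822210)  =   - 510947 = - 599^1*853^1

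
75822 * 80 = 6065760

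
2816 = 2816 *1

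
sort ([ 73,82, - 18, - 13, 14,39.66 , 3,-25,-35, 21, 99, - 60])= [  -  60 ,-35,-25,-18,-13, 3, 14, 21, 39.66, 73, 82,99] 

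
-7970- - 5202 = - 2768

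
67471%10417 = 4969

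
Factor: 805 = 5^1*7^1 * 23^1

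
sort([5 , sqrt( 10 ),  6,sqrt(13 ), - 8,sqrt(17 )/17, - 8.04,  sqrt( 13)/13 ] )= [ - 8.04, - 8, sqrt( 17) /17,sqrt( 13)/13, sqrt( 10 ),sqrt ( 13 ), 5, 6]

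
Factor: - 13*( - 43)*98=2^1*7^2*13^1* 43^1 = 54782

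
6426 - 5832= 594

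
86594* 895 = 77501630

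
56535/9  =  6281 + 2/3=6281.67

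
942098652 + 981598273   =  1923696925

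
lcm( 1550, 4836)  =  120900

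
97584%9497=2614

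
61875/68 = 61875/68 = 909.93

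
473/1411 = 473/1411 = 0.34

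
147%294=147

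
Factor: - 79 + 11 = - 2^2*17^1 = - 68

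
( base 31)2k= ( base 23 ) 3d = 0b1010010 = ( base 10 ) 82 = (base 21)3J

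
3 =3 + 0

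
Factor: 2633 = 2633^1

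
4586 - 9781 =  - 5195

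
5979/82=5979/82= 72.91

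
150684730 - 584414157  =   -433729427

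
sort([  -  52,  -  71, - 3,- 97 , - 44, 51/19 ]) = [-97, - 71, - 52, - 44, - 3, 51/19]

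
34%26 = 8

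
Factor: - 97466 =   -  2^1*48733^1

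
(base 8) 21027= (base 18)18gf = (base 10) 8727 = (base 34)7in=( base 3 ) 102222020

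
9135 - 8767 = 368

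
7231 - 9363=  - 2132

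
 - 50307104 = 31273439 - 81580543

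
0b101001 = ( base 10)41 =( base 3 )1112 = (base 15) 2B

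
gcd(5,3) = 1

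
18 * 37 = 666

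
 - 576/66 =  - 96/11 = - 8.73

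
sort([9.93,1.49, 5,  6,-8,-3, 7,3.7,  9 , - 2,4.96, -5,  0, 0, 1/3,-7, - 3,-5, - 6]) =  [ - 8, - 7, - 6, - 5, - 5,-3,- 3 ,-2,0,0,1/3, 1.49,3.7,  4.96, 5, 6 , 7 , 9,  9.93]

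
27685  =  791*35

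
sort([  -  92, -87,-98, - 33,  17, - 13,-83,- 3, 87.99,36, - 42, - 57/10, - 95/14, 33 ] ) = [- 98, - 92, - 87,  -  83, - 42, - 33, - 13,-95/14,  -  57/10, - 3,17, 33,36, 87.99]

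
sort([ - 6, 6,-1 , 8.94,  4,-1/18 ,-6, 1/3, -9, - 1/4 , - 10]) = [-10, - 9, - 6,-6,-1,  -  1/4,-1/18,  1/3,4, 6,8.94 ]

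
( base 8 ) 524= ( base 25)df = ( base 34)a0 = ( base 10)340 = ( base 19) hh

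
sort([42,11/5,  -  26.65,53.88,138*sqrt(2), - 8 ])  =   [ - 26.65,- 8, 11/5,42, 53.88, 138*sqrt( 2)]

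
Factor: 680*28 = 19040 = 2^5 *5^1 * 7^1*17^1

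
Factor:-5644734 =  - 2^1*3^1*29^1 *32441^1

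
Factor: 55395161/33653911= 103^ ( - 1 )*2677^1 * 20693^1*326737^( - 1 )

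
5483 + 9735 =15218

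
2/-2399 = - 1 + 2397/2399 =- 0.00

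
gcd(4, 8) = 4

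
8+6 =14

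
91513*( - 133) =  - 12171229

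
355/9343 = 355/9343 = 0.04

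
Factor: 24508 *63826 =2^3*7^1 * 11^1*47^1*97^1*557^1  =  1564247608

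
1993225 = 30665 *65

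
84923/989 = 85+ 858/989 =85.87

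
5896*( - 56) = -330176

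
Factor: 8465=5^1*1693^1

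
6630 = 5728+902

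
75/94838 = 75/94838 = 0.00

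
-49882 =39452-89334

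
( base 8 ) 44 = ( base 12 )30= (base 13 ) 2a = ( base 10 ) 36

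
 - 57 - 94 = - 151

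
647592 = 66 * 9812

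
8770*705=6182850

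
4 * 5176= 20704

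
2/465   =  2/465  =  0.00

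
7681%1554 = 1465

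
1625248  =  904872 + 720376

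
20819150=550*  37853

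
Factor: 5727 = 3^1*23^1*83^1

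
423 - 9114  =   - 8691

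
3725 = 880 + 2845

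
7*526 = 3682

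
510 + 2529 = 3039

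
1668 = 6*278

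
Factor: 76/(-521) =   -  2^2 *19^1 * 521^( - 1 ) 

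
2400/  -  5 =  - 480/1 = - 480.00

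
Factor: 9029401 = 31^1*291271^1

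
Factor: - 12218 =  - 2^1*41^1*149^1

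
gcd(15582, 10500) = 42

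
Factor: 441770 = 2^1*5^1  *  7^1*6311^1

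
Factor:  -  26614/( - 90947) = 2^1*7^1*1901^1*90947^(-1 ) 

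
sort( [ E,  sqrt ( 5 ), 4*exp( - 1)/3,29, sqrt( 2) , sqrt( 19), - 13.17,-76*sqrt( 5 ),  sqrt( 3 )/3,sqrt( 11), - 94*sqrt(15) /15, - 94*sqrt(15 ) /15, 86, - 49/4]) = [- 76*sqrt( 5 ), - 94*sqrt( 15) /15 , - 94*sqrt( 15)/15, - 13.17,  -  49/4, 4*exp( - 1 ) /3, sqrt( 3) /3 , sqrt( 2 ),sqrt(5),  E,sqrt( 11 ),  sqrt (19 ) , 29, 86]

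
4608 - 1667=2941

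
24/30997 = 24/30997 = 0.00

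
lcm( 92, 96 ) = 2208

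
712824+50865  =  763689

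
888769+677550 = 1566319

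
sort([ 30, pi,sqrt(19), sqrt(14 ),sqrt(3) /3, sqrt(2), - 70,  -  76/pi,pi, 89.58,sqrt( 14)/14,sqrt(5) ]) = [ - 70, - 76/pi, sqrt( 14 ) /14, sqrt( 3)/3, sqrt( 2), sqrt( 5),pi,pi,sqrt(14),sqrt ( 19),30,  89.58]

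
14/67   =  14/67 = 0.21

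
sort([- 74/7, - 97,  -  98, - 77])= [-98,  -  97, - 77,-74/7] 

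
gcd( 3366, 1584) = 198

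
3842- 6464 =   -  2622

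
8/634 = 4/317 = 0.01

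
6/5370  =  1/895 =0.00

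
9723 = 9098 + 625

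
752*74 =55648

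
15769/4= 3942 + 1/4=3942.25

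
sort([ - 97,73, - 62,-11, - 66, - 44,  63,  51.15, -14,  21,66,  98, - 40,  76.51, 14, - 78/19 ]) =[ - 97, - 66, - 62, - 44, - 40, - 14, - 11, - 78/19, 14,21, 51.15,63,  66,  73,76.51,98]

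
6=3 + 3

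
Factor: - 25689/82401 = -8563/27467 = - 11^(-2 )*227^(-1)*8563^1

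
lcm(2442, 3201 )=236874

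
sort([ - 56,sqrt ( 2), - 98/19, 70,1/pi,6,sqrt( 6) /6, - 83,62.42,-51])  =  [ - 83, - 56, - 51, - 98/19,1/pi,  sqrt( 6)/6,  sqrt(2),  6,62.42,70]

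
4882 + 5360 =10242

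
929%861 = 68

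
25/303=25/303 = 0.08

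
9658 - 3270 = 6388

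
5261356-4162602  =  1098754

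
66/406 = 33/203 = 0.16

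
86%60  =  26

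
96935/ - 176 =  - 551 + 41/176 = - 550.77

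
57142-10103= 47039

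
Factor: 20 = 2^2*5^1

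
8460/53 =159 + 33/53 = 159.62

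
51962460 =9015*5764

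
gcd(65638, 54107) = 887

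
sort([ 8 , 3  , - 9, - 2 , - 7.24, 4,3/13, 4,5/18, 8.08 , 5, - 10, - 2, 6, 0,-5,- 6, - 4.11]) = [ - 10,  -  9, - 7.24,-6,-5,-4.11, - 2 ,-2, 0,3/13, 5/18,  3,  4, 4,5,6, 8 , 8.08]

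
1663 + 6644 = 8307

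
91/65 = 7/5 = 1.40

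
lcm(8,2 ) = 8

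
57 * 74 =4218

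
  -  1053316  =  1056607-2109923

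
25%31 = 25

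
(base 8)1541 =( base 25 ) 19F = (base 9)1161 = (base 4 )31201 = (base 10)865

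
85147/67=1270 + 57/67 = 1270.85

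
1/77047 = 1/77047=0.00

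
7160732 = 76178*94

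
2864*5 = 14320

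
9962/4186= 2 + 795/2093 = 2.38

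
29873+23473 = 53346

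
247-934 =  - 687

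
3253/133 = 24+61/133 = 24.46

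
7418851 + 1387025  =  8805876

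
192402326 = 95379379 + 97022947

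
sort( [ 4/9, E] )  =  [ 4/9,E]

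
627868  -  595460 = 32408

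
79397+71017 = 150414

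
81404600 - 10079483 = 71325117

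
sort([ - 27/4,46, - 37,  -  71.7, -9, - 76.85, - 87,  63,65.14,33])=[-87, - 76.85, - 71.7, - 37, - 9, - 27/4,  33,46,63,65.14]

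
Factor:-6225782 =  - 2^1*61^1*51031^1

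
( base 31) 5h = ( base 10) 172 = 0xAC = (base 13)103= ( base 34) 52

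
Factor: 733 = 733^1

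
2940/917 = 420/131 =3.21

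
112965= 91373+21592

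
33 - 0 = 33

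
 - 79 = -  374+295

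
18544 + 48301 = 66845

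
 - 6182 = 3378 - 9560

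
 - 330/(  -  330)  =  1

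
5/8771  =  5/8771 =0.00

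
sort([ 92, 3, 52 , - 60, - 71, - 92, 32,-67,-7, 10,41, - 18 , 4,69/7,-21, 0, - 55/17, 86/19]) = [-92,-71, - 67 ,-60,-21 ,-18,-7 ,- 55/17, 0  ,  3, 4 , 86/19,69/7,10,32, 41,52,92]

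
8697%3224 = 2249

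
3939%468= 195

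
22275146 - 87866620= - 65591474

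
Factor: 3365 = 5^1 * 673^1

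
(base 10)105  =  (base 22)4H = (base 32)39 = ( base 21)50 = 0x69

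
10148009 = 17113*593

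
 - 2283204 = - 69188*33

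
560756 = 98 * 5722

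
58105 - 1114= 56991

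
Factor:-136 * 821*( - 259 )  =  28918904=2^3*7^1*17^1 * 37^1*821^1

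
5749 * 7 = 40243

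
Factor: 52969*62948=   3334292612 = 2^2 * 7^2 * 23^1*47^1*15737^1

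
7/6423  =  7/6423 = 0.00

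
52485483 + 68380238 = 120865721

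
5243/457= 5243/457 = 11.47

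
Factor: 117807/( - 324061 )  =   - 3^1*107^1*883^( - 1 ) = -321/883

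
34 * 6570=223380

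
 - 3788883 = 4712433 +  - 8501316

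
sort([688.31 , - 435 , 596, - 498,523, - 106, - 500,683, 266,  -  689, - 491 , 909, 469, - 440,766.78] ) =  [ - 689,  -  500,- 498, - 491, - 440, - 435,-106,266,  469, 523, 596, 683, 688.31, 766.78,  909 ]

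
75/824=75/824 = 0.09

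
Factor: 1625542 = 2^1*47^1*17293^1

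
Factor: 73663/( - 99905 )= - 5^( - 1 )*13^(-1) *19^1*29^(- 1 )*53^( - 1)*3877^1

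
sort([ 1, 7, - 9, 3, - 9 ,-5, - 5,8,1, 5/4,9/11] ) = [-9, - 9,-5,-5, 9/11,1,1,5/4 , 3,7 , 8 ]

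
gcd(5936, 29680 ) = 5936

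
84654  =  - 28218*( - 3) 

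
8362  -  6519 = 1843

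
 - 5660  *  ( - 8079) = 45727140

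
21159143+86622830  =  107781973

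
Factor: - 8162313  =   - 3^1*173^1*15727^1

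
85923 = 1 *85923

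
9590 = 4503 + 5087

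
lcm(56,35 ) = 280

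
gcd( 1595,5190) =5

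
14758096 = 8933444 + 5824652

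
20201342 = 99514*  203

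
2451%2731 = 2451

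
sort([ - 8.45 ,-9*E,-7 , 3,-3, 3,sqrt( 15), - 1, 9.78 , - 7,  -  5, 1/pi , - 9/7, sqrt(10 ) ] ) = [  -  9*E, - 8.45, - 7, - 7, - 5, - 3,-9/7, - 1, 1/pi,3,3, sqrt( 10 ),sqrt( 15 ),9.78]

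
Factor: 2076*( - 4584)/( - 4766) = 4758192/2383 = 2^4*3^2*173^1 * 191^1 * 2383^( - 1 ) 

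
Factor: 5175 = 3^2*5^2*23^1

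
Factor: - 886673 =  - 19^1*23^1*2029^1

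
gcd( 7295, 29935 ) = 5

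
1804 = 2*902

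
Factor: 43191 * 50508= 2^2* 3^4 * 23^1 * 61^1 * 4799^1 = 2181491028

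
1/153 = 1/153 =0.01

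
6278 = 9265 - 2987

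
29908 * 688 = 20576704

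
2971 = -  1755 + 4726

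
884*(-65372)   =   - 57788848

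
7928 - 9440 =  - 1512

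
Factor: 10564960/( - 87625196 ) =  - 2641240/21906299 = - 2^3*5^1*7^1*3121^( - 1 )*7019^( - 1 )*9433^1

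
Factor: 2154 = 2^1*3^1*359^1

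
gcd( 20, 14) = 2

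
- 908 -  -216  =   - 692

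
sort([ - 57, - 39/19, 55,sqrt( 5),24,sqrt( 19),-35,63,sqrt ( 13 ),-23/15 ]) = [  -  57, - 35, - 39/19, - 23/15,sqrt( 5),sqrt (13 ),sqrt(19 ),24,55,63]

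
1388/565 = 2 + 258/565 = 2.46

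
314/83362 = 157/41681 = 0.00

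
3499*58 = 202942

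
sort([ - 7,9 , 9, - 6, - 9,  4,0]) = [ - 9, - 7, - 6,0, 4,9, 9] 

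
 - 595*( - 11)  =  6545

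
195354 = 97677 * 2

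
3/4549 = 3/4549 = 0.00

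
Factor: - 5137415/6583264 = -2^( - 5 ) * 5^1*409^( - 1)*503^(  -  1 )*1027483^1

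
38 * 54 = 2052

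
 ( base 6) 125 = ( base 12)45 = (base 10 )53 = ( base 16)35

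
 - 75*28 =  - 2100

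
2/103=2/103=0.02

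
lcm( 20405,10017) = 550935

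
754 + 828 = 1582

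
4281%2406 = 1875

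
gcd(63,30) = 3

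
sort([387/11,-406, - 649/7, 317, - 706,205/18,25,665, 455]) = [ - 706, - 406,  -  649/7, 205/18, 25,  387/11,317, 455 , 665 ] 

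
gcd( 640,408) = 8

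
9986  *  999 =9976014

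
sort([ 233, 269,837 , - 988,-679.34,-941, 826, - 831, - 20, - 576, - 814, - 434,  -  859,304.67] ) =[ - 988, - 941, - 859, - 831, - 814, - 679.34, - 576, - 434, - 20, 233,269, 304.67,826,837] 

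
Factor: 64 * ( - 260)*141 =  - 2^8 * 3^1 * 5^1  *  13^1 * 47^1 = -2346240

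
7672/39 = 196 + 28/39 = 196.72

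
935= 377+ 558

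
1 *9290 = 9290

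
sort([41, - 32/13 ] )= [ - 32/13, 41] 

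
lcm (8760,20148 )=201480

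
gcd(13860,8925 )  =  105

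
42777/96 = 445+ 19/32 = 445.59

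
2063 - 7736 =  - 5673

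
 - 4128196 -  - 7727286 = 3599090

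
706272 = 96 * 7357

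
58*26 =1508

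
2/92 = 1/46 = 0.02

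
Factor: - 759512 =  - 2^3*13^1*67^1 * 109^1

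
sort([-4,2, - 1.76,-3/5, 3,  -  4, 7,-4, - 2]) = [ - 4,-4, -4,-2, - 1.76,  -  3/5,2,3,7]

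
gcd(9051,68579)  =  7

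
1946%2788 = 1946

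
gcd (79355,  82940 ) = 5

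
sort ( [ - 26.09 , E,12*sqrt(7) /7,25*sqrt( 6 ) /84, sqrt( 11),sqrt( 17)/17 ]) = [ - 26.09 , sqrt( 17)/17, 25*sqrt( 6 )/84, E,sqrt( 11 ) , 12*sqrt( 7)/7]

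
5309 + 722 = 6031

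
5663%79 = 54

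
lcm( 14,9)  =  126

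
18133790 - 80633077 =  - 62499287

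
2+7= 9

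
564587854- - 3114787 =567702641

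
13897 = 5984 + 7913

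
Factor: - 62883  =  - 3^3*17^1*137^1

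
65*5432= 353080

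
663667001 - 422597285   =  241069716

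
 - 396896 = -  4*99224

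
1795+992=2787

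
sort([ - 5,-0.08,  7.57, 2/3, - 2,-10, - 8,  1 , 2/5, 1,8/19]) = [- 10, -8  , - 5,-2, - 0.08,2/5, 8/19,  2/3,  1,1, 7.57]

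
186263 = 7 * 26609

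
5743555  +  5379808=11123363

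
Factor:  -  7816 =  - 2^3*977^1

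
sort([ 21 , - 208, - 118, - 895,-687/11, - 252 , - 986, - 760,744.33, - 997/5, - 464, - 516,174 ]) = [ - 986, - 895,  -  760, - 516, - 464,- 252, - 208, - 997/5, - 118, - 687/11,21,174,744.33 ]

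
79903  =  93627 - 13724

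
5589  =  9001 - 3412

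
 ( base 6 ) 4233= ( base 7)2535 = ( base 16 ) 3bd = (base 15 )43C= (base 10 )957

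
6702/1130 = 3351/565 = 5.93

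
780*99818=77858040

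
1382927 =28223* 49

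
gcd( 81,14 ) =1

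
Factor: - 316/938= - 158/469 =-2^1 *7^( - 1 )*67^(- 1)*79^1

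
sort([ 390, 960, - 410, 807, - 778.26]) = [ - 778.26, - 410, 390, 807, 960 ]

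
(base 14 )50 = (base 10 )70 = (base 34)22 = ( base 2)1000110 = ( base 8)106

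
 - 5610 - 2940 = - 8550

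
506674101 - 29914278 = 476759823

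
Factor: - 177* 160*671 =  - 2^5*3^1*5^1*11^1*59^1*  61^1 = - 19002720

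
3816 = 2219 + 1597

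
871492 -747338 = 124154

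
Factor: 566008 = 2^3*139^1*509^1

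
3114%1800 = 1314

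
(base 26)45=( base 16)6D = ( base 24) 4d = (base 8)155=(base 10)109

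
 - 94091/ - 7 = 94091/7 = 13441.57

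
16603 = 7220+9383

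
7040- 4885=2155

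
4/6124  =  1/1531 = 0.00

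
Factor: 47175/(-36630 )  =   - 85/66 =- 2^ ( - 1 )*3^ ( - 1 )*5^1*11^( - 1) * 17^1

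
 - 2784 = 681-3465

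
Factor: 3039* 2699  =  3^1*1013^1*2699^1 =8202261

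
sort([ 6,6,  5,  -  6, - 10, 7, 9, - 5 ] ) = [ -10, - 6,  -  5,5,  6, 6 , 7, 9]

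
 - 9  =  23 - 32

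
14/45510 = 7/22755 = 0.00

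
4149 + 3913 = 8062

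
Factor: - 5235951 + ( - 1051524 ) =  - 3^1*5^2*83833^1 = - 6287475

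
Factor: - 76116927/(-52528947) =29^( - 1)*1103^1*23003^1*603781^( - 1 ) = 25372309/17509649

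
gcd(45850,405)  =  5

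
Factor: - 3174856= - 2^3*229^1*1733^1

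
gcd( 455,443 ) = 1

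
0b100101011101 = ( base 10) 2397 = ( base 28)31h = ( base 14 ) c33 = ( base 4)211131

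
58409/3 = 58409/3=19469.67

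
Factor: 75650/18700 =89/22 = 2^( - 1 )*11^( - 1) * 89^1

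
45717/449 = 101+368/449 = 101.82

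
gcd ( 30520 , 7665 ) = 35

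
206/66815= 206/66815 = 0.00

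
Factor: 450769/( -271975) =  - 953/575 = -5^(  -  2) * 23^(-1)*953^1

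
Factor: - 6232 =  - 2^3* 19^1*41^1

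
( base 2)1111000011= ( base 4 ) 33003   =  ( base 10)963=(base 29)146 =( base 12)683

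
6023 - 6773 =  - 750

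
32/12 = 8/3 = 2.67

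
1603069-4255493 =-2652424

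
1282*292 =374344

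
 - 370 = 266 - 636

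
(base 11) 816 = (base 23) 1jj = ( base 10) 985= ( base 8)1731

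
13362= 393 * 34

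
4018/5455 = 4018/5455 = 0.74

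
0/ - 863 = 0/1 = - 0.00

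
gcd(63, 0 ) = 63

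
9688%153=49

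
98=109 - 11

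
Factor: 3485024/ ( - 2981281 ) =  - 2^5*503^ ( - 1) * 5927^( - 1)*108907^1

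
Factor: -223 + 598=375  =  3^1 *5^3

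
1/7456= 1/7456 = 0.00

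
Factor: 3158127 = 3^2*7^1*50129^1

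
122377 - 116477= 5900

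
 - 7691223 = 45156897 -52848120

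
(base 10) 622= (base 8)1156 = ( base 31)k2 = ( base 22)166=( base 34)IA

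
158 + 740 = 898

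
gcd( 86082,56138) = 2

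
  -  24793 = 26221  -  51014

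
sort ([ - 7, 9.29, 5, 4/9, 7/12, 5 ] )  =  [ - 7,4/9,  7/12 , 5  ,  5, 9.29] 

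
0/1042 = 0 = 0.00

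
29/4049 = 29/4049 =0.01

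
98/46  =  2+ 3/23= 2.13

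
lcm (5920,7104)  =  35520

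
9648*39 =376272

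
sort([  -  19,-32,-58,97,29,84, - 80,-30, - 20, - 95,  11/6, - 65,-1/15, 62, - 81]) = [ - 95,-81, -80,-65, - 58, - 32,-30, - 20, - 19,-1/15,11/6,  29,62,84,97] 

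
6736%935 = 191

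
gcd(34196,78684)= 332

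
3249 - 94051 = -90802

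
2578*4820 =12425960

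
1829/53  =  1829/53 = 34.51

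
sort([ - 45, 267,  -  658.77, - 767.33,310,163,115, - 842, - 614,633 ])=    [ - 842 , - 767.33, - 658.77, - 614, - 45, 115, 163,267, 310,633 ]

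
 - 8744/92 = - 2186/23= - 95.04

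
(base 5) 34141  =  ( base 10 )2421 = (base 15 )AB6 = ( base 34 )237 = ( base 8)4565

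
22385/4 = 5596 + 1/4 = 5596.25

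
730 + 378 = 1108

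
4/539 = 4/539  =  0.01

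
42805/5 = 8561 = 8561.00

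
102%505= 102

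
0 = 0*79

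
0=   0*3041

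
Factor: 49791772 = 2^2 *12447943^1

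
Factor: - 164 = - 2^2 * 41^1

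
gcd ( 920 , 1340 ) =20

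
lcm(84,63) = 252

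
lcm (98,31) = 3038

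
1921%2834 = 1921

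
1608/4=402 = 402.00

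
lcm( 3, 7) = 21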